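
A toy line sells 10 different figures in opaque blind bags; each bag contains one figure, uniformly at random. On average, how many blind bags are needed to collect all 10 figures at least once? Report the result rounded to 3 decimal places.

29.290

After k distinct figures have appeared, the next blind bag gives a new one with probability (10-k)/10, so the expected wait for the (k+1)-th is 10/(10-k).
E[T] = 10/10 + 10/9 + 10/8 + ... + 10/2 + 10/1 = 10·H_{10}.
H_{10} = 2.9290, so E[T] = 29.2897.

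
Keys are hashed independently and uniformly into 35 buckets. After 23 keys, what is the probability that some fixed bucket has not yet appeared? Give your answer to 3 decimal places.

On each key the fixed bucket fails to appear with probability 34/35.
P(still missing after 23) = (34/35)^23 = 0.5134.

0.513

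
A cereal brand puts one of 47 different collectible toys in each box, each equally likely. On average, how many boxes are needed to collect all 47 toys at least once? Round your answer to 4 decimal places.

Split into phases: going from k distinct to k+1 distinct takes on average 47/(47-k) boxes.
E[T] = 47/47 + 47/46 + 47/45 + ... + 47/2 + 47/1 = 47·H_{47}.
H_{47} = 4.43796, so E[T] = 208.58430.

208.5843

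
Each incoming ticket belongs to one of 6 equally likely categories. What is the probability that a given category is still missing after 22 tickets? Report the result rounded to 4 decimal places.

0.0181

On each ticket the fixed category fails to appear with probability 5/6.
P(still missing after 22) = (5/6)^22 = 0.01811.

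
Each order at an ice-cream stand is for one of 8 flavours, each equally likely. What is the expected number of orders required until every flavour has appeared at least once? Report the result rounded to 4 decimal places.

After k distinct flavours have appeared, the next order gives a new one with probability (8-k)/8, so the expected wait for the (k+1)-th is 8/(8-k).
E[T] = 8/8 + 8/7 + 8/6 + ... + 8/2 + 8/1 = 8·H_{8}.
H_{8} = 2.71786, so E[T] = 21.74286.

21.7429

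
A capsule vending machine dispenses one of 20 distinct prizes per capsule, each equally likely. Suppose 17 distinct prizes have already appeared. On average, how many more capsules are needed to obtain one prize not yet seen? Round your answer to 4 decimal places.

6.6667

Each capsule yields a new prize with probability (20-17)/20 = 3/20, so the wait is geometric with mean 20/3.
E = 20/3 = 6.66667.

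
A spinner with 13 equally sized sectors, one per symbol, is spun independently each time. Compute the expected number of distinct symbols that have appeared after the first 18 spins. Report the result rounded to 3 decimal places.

For each symbol, P(seen in 18 spins) = 1 - (12/13)^18 = 0.7633.
By linearity of expectation, E[distinct seen] = 13·(1 - (12/13)^18) = 9.9223.

9.922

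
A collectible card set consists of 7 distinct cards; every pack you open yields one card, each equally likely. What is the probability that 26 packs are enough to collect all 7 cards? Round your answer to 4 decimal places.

0.8761

By inclusion–exclusion over which cards are missing,
P(all seen) = Σ_{j=0}^{7} (-1)^j C(7,j)((7-j)/7)^26
= 1.00000 - 0.12720 + 0.00333 - 0.00002 + 0.00000 - 0.00000 + 0.00000 - 0.00000
= 0.87612.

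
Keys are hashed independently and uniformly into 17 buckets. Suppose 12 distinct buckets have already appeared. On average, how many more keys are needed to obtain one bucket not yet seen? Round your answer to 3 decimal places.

The number of keys until the next new bucket is geometric with success probability 5/17, so its mean is 17/5.
E = 17/5 = 3.4000.

3.400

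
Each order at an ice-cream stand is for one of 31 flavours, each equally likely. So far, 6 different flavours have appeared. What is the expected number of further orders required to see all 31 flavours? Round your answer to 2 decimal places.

The wait to go from k to k+1 distinct flavours is geometric with mean 31/(31-k).
Sum over k = 6,...,30: E = 31/25 + 31/24 + 31/23 + ... + 31/2 + 31/1 = 118.295.

118.29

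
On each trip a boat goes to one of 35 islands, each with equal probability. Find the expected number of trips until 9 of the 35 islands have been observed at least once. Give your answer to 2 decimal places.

With k distinct islands already seen, the next new one arrives after an expected 35/(35-k) trips.
Sum over k = 0,...,8: E = 35/35 + 35/34 + 35/33 + ... + 35/28 + 35/27 = 10.233.

10.23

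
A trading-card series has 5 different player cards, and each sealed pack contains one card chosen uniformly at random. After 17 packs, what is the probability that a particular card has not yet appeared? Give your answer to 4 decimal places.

On each pack the fixed card fails to appear with probability 4/5.
P(still missing after 17) = (4/5)^17 = 0.02252.

0.0225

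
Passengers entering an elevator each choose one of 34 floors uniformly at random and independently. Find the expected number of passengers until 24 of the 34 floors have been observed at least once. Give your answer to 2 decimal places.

Going from k to k+1 distinct takes a geometric number of passengers with mean 34/(34-k).
Sum over k = 0,...,23: E = 34/34 + 34/33 + 34/32 + ... + 34/12 + 34/11 = 40.434.

40.43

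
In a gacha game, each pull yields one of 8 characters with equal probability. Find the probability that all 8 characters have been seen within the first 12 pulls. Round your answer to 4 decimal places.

Let A_i be the event that character i is missing after 12 pulls. By inclusion–exclusion on the A_i,
P(all seen) = Σ_{j=0}^{8} (-1)^j C(8,j)((8-j)/8)^12
= 1.00000 - 1.61134 + 0.88694 - 0.19895 + 0.01709 - 0.00043 + 0.00000 - 0.00000 + 0.00000
= 0.09331.

0.0933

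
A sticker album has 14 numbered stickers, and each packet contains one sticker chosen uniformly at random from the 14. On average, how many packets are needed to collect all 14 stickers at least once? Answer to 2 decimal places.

After k distinct stickers have appeared, the next packet gives a new one with probability (14-k)/14, so the expected wait for the (k+1)-th is 14/(14-k).
E[T] = 14/14 + 14/13 + 14/12 + ... + 14/2 + 14/1 = 14·H_{14}.
H_{14} = 3.252, so E[T] = 45.522.

45.52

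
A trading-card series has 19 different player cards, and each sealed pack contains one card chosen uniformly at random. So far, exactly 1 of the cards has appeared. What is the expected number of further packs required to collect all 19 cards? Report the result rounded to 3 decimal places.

66.407

From k distinct to k+1 distinct takes on average 19/(19-k) packs.
Sum over k = 1,...,18: E = 19/18 + 19/17 + 19/16 + ... + 19/2 + 19/1 = 66.4071.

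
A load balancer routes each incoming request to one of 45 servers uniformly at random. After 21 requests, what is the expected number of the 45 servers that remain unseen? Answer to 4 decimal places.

28.0709

For each server, P(unseen after 21) = (44/45)^21 = 0.62380.
By linearity of expectation, E[unseen] = 45·(44/45)^21 = 28.07087.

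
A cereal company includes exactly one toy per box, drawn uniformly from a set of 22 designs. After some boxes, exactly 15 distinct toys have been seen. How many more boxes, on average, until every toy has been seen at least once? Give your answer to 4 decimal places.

The wait to go from k to k+1 distinct toys is geometric with mean 22/(22-k).
Sum over k = 15,...,21: E = 22/7 + 22/6 + 22/5 + ... + 22/2 + 22/1 = 57.04286.

57.0429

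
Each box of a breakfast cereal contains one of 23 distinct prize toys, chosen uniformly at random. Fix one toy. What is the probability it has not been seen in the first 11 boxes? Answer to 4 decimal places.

Each box misses the fixed toy with probability (23-1)/23 = 22/23, independently.
P(still missing after 11) = (22/23)^11 = 0.61326.

0.6133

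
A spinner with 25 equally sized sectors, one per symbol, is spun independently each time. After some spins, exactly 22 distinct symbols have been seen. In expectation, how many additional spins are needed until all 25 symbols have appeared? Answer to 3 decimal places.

From k distinct to k+1 distinct takes on average 25/(25-k) spins.
Sum over k = 22,...,24: E = 25/3 + 25/2 + 25/1 = 45.8333.

45.833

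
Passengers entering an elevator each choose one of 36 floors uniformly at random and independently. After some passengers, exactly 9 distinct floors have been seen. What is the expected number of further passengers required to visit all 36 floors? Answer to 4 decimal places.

140.0924

The wait to go from k to k+1 distinct floors is geometric with mean 36/(36-k).
Sum over k = 9,...,35: E = 36/27 + 36/26 + 36/25 + ... + 36/2 + 36/1 = 140.09244.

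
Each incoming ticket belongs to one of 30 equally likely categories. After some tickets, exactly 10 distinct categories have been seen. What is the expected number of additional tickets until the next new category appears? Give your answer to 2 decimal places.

The number of tickets until the next new category is geometric with success probability 20/30, so its mean is 30/20.
E = 30/20 = 1.500.

1.50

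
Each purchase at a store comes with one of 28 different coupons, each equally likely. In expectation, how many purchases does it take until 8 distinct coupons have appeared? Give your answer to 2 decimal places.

Going from k to k+1 distinct takes a geometric number of purchases with mean 28/(28-k).
Sum over k = 0,...,7: E = 28/28 + 28/27 + 28/26 + ... + 28/22 + 28/21 = 9.224.

9.22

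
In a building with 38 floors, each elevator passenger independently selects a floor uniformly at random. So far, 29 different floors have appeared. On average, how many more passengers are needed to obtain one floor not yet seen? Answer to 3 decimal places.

The number of passengers until the next new floor is geometric with success probability 9/38, so its mean is 38/9.
E = 38/9 = 4.2222.

4.222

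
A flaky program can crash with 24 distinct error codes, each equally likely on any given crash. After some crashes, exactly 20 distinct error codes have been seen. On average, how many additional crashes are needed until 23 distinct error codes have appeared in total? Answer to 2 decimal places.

From k distinct to k+1 distinct takes on average 24/(24-k) crashes.
Sum over k = 20,...,22: E = 24/4 + 24/3 + 24/2 = 26.000.

26.00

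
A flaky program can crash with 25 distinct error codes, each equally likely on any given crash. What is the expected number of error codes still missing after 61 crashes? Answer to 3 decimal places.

For each error code, P(unseen after 61) = (24/25)^61 = 0.0829.
By linearity of expectation, E[unseen] = 25·(24/25)^61 = 2.0725.

2.072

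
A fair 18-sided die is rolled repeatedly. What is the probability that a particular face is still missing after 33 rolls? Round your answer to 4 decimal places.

0.1516

On each roll the fixed face fails to appear with probability 17/18.
P(still missing after 33) = (17/18)^33 = 0.15164.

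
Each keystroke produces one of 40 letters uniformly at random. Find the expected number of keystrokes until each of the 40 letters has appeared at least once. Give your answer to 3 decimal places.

171.142

The wait to go from k to k+1 distinct letters is geometric with mean 40/(40-k).
E[T] = 40/40 + 40/39 + 40/38 + ... + 40/2 + 40/1 = 40·H_{40}.
H_{40} = 4.2785, so E[T] = 171.1417.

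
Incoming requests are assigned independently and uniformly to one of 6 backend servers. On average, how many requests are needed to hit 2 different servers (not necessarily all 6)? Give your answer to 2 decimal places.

2.20

Going from k to k+1 distinct takes a geometric number of requests with mean 6/(6-k).
Sum over k = 0,...,1: E = 6/6 + 6/5 = 2.200.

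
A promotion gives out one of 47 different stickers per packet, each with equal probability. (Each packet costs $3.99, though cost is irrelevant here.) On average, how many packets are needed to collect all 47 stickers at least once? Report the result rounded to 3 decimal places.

208.584

Split into phases: going from k distinct to k+1 distinct takes on average 47/(47-k) packets.
E[T] = 47/47 + 47/46 + 47/45 + ... + 47/2 + 47/1 = 47·H_{47}.
H_{47} = 4.4380, so E[T] = 208.5843.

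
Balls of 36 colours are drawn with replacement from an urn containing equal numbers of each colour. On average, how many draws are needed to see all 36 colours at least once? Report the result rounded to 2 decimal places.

The wait to go from k to k+1 distinct colours is geometric with mean 36/(36-k).
E[T] = 36/36 + 36/35 + 36/34 + ... + 36/2 + 36/1 = 36·H_{36}.
H_{36} = 4.175, so E[T] = 150.284.

150.28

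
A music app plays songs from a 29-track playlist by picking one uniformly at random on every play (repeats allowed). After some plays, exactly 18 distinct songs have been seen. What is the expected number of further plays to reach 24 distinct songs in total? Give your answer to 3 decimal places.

21.360

With k distinct songs already seen, the next new one takes an expected 29/(29-k) plays.
Sum over k = 18,...,23: E = 29/11 + 29/10 + 29/9 + 29/8 + 29/7 + 29/6 = 21.3598.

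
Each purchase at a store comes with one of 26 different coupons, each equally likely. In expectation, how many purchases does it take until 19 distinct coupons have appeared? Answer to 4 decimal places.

32.8006

Going from k to k+1 distinct takes a geometric number of purchases with mean 26/(26-k).
Sum over k = 0,...,18: E = 26/26 + 26/25 + 26/24 + ... + 26/9 + 26/8 = 32.80063.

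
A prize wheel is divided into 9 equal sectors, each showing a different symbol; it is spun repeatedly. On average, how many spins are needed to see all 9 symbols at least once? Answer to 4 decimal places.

The wait to go from k to k+1 distinct symbols is geometric with mean 9/(9-k).
E[T] = 9/9 + 9/8 + 9/7 + ... + 9/2 + 9/1 = 9·H_{9}.
H_{9} = 2.82897, so E[T] = 25.46071.

25.4607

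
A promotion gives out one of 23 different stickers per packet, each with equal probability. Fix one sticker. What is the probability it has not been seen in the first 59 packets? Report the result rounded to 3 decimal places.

Each packet misses the fixed sticker with probability (23-1)/23 = 22/23, independently.
P(still missing after 59) = (22/23)^59 = 0.0726.

0.073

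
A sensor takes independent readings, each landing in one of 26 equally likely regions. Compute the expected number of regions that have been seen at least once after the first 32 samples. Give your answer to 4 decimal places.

18.5885

For each region, P(seen in 32 samples) = 1 - (25/26)^32 = 0.71494.
By linearity of expectation, E[distinct seen] = 26·(1 - (25/26)^32) = 18.58849.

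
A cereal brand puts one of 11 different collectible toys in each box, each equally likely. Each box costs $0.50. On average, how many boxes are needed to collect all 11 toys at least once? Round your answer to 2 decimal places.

33.22

After k distinct toys have appeared, the next box gives a new one with probability (11-k)/11, so the expected wait for the (k+1)-th is 11/(11-k).
E[T] = 11/11 + 11/10 + 11/9 + ... + 11/2 + 11/1 = 11·H_{11}.
H_{11} = 3.020, so E[T] = 33.219.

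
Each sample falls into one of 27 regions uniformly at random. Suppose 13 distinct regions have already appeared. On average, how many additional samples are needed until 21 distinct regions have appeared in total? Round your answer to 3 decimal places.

With k distinct regions already seen, the next new one takes an expected 27/(27-k) samples.
Sum over k = 13,...,20: E = 27/14 + 27/13 + 27/12 + ... + 27/8 + 27/7 = 21.6422.

21.642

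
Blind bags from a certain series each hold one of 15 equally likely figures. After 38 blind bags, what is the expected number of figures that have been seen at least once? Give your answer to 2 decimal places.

For each figure, P(seen in 38 blind bags) = 1 - (14/15)^38 = 0.927.
By linearity of expectation, E[distinct seen] = 15·(1 - (14/15)^38) = 13.910.

13.91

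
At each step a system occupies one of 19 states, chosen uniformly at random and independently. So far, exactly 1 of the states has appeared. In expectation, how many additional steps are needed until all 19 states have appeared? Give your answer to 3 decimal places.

66.407

The wait to go from k to k+1 distinct states is geometric with mean 19/(19-k).
Sum over k = 1,...,18: E = 19/18 + 19/17 + 19/16 + ... + 19/2 + 19/1 = 66.4071.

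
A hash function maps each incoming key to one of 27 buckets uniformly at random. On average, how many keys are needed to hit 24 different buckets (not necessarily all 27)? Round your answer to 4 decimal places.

55.5693

With k distinct buckets already seen, the next new one arrives after an expected 27/(27-k) keys.
Sum over k = 0,...,23: E = 27/27 + 27/26 + 27/25 + ... + 27/5 + 27/4 = 55.56933.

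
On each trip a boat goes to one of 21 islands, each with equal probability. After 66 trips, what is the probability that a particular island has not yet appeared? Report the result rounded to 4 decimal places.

On each trip the fixed island fails to appear with probability 20/21.
P(still missing after 66) = (20/21)^66 = 0.03995.

0.0399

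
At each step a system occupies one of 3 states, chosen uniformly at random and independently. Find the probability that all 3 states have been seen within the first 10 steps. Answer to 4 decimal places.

Let A_i be the event that state i is missing after 10 steps. By inclusion–exclusion on the A_i,
P(all seen) = Σ_{j=0}^{3} (-1)^j C(3,j)((3-j)/3)^10
= 1.00000 - 0.05202 + 0.00005 - 0.00000
= 0.94803.

0.9480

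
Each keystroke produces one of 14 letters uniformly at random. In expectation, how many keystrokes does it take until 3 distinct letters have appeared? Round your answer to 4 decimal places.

With k distinct letters already seen, the next new one arrives after an expected 14/(14-k) keystrokes.
Sum over k = 0,...,2: E = 14/14 + 14/13 + 14/12 = 3.24359.

3.2436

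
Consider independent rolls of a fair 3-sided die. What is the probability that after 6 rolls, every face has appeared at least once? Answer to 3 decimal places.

By inclusion–exclusion over which faces are missing,
P(all seen) = Σ_{j=0}^{3} (-1)^j C(3,j)((3-j)/3)^6
= 1.0000 - 0.2634 + 0.0041 - 0.0000
= 0.7407.

0.741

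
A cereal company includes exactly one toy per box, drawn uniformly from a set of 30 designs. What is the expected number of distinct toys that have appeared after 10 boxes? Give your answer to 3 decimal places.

8.626

For each toy, P(seen in 10 boxes) = 1 - (29/30)^10 = 0.2875.
By linearity of expectation, E[distinct seen] = 30·(1 - (29/30)^10) = 8.6259.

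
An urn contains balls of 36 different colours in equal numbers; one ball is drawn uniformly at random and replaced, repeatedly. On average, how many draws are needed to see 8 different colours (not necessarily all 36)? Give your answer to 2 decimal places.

8.91

Going from k to k+1 distinct takes a geometric number of draws with mean 36/(36-k).
Sum over k = 0,...,7: E = 36/36 + 36/35 + 36/34 + ... + 36/30 + 36/29 = 8.906.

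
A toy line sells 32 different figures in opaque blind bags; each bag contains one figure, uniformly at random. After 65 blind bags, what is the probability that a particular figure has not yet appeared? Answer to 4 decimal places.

0.1270

On each blind bag the fixed figure fails to appear with probability 31/32.
P(still missing after 65) = (31/32)^65 = 0.12699.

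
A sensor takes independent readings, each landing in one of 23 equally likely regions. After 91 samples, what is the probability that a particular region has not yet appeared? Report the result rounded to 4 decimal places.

0.0175

On each sample the fixed region fails to appear with probability 22/23.
P(still missing after 91) = (22/23)^91 = 0.01751.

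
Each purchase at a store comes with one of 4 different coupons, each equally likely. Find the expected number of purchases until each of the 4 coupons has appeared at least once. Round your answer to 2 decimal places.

8.33

After k distinct coupons have appeared, the next purchase gives a new one with probability (4-k)/4, so the expected wait for the (k+1)-th is 4/(4-k).
E[T] = 4/4 + 4/3 + 4/2 + 4/1 = 4·H_{4}.
H_{4} = 2.083, so E[T] = 8.333.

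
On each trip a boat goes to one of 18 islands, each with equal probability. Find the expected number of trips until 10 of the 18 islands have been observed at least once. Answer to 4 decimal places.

13.9905

Going from k to k+1 distinct takes a geometric number of trips with mean 18/(18-k).
Sum over k = 0,...,9: E = 18/18 + 18/17 + 18/16 + ... + 18/10 + 18/9 = 13.99052.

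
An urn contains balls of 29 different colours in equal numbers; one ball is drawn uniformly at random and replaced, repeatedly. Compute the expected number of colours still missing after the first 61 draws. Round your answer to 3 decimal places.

For each colour, P(unseen after 61) = (28/29)^61 = 0.1176.
By linearity of expectation, E[unseen] = 29·(28/29)^61 = 3.4100.

3.410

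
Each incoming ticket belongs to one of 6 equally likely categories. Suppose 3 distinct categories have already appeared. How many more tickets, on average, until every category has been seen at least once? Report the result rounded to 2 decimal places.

With k distinct categories already seen, the next new one takes an expected 6/(6-k) tickets.
Sum over k = 3,...,5: E = 6/3 + 6/2 + 6/1 = 11.000.

11.00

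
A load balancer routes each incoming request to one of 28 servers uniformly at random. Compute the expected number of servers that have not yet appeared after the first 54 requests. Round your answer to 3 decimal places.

For each server, P(unseen after 54) = (27/28)^54 = 0.1403.
By linearity of expectation, E[unseen] = 28·(27/28)^54 = 3.9289.

3.929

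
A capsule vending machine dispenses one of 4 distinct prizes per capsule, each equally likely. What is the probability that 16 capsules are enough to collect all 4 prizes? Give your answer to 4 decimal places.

By inclusion–exclusion over which prizes are missing,
P(all seen) = Σ_{j=0}^{4} (-1)^j C(4,j)((4-j)/4)^16
= 1.00000 - 0.04009 + 0.00009 - 0.00000 + 0.00000
= 0.96000.

0.9600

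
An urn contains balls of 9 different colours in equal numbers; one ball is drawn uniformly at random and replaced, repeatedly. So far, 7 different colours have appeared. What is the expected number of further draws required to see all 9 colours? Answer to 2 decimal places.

13.50

With k distinct colours already seen, the next new one takes an expected 9/(9-k) draws.
Sum over k = 7,...,8: E = 9/2 + 9/1 = 13.500.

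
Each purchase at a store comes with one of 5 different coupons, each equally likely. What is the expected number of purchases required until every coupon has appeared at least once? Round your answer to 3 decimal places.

Split into phases: going from k distinct to k+1 distinct takes on average 5/(5-k) purchases.
E[T] = 5/5 + 5/4 + 5/3 + 5/2 + 5/1 = 5·H_{5}.
H_{5} = 2.2833, so E[T] = 11.4167.

11.417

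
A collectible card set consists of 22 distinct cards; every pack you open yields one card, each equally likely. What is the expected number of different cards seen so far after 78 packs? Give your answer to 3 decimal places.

For each card, P(seen in 78 packs) = 1 - (21/22)^78 = 0.9734.
By linearity of expectation, E[distinct seen] = 22·(1 - (21/22)^78) = 21.4158.

21.416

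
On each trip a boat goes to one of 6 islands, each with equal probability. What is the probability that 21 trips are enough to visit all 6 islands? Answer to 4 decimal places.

0.8726

By inclusion–exclusion over which islands are missing,
P(all seen) = Σ_{j=0}^{6} (-1)^j C(6,j)((6-j)/6)^21
= 1.00000 - 0.13042 + 0.00301 - 0.00001 + 0.00000 - 0.00000 + 0.00000
= 0.87258.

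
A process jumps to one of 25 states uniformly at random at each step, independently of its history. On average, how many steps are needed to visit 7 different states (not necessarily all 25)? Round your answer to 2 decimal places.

8.02

Going from k to k+1 distinct takes a geometric number of steps with mean 25/(25-k).
Sum over k = 0,...,6: E = 25/25 + 25/24 + 25/23 + ... + 25/20 + 25/19 = 8.021.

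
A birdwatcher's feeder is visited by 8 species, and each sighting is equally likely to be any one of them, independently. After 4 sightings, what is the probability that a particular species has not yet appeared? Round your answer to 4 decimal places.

0.5862

Each sighting misses the fixed species with probability (8-1)/8 = 7/8, independently.
P(still missing after 4) = (7/8)^4 = 0.58618.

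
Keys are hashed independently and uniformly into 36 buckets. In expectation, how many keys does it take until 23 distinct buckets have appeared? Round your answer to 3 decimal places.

Going from k to k+1 distinct takes a geometric number of keys with mean 36/(36-k).
Sum over k = 0,...,22: E = 36/36 + 36/35 + 36/34 + ... + 36/15 + 36/14 = 35.7993.

35.799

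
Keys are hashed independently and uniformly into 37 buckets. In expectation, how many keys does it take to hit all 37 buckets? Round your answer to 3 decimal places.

155.459

Split into phases: going from k distinct to k+1 distinct takes on average 37/(37-k) keys.
E[T] = 37/37 + 37/36 + 37/35 + ... + 37/2 + 37/1 = 37·H_{37}.
H_{37} = 4.2016, so E[T] = 155.4587.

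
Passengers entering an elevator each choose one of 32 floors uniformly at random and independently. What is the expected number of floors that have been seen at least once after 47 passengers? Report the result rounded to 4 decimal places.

For each floor, P(seen in 47 passengers) = 1 - (31/32)^47 = 0.77512.
By linearity of expectation, E[distinct seen] = 32·(1 - (31/32)^47) = 24.80384.

24.8038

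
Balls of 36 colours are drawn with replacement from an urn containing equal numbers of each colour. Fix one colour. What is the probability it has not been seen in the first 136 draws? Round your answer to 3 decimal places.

0.022

Each draw misses the fixed colour with probability (36-1)/36 = 35/36, independently.
P(still missing after 136) = (35/36)^136 = 0.0217.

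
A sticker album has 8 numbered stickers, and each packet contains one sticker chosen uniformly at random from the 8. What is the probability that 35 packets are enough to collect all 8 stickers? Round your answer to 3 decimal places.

0.926

Let A_i be the event that sticker i is missing after 35 packets. By inclusion–exclusion on the A_i,
P(all seen) = Σ_{j=0}^{8} (-1)^j C(8,j)((8-j)/8)^35
= 1.0000 - 0.0747 + 0.0012 - 0.0000 + 0.0000 - 0.0000 + 0.0000 - 0.0000 + 0.0000
= 0.9265.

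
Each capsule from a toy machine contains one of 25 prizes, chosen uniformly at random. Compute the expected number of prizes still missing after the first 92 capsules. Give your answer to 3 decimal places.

0.585

For each prize, P(unseen after 92) = (24/25)^92 = 0.0234.
By linearity of expectation, E[unseen] = 25·(24/25)^92 = 0.5846.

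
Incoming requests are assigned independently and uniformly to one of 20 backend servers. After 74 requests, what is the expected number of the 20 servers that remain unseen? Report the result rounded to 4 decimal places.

For each server, P(unseen after 74) = (19/20)^74 = 0.02247.
By linearity of expectation, E[unseen] = 20·(19/20)^74 = 0.44934.

0.4493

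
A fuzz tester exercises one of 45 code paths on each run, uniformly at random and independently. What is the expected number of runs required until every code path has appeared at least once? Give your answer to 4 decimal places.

197.7727

Split into phases: going from k distinct to k+1 distinct takes on average 45/(45-k) runs.
E[T] = 45/45 + 45/44 + 45/43 + ... + 45/2 + 45/1 = 45·H_{45}.
H_{45} = 4.39495, so E[T] = 197.77267.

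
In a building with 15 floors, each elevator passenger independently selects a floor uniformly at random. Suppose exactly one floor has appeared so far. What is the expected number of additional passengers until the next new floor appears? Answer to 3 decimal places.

The number of passengers until the next new floor is geometric with success probability 14/15, so its mean is 15/14.
E = 15/14 = 1.0714.

1.071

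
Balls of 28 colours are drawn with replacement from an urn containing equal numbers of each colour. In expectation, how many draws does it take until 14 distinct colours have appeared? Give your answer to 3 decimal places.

Going from k to k+1 distinct takes a geometric number of draws with mean 28/(28-k).
Sum over k = 0,...,13: E = 28/28 + 28/27 + 28/26 + ... + 28/16 + 28/15 = 18.9170.

18.917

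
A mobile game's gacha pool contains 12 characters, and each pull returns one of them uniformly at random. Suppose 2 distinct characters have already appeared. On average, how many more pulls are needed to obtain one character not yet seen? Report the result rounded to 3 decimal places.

1.200

The number of pulls until the next new character is geometric with success probability 10/12, so its mean is 12/10.
E = 12/10 = 1.2000.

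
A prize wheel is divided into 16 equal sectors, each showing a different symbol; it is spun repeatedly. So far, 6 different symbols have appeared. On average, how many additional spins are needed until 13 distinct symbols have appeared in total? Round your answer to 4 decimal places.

The wait to go from k to k+1 distinct symbols is geometric with mean 16/(16-k).
Sum over k = 6,...,12: E = 16/10 + 16/9 + 16/8 + ... + 16/5 + 16/4 = 17.53016.

17.5302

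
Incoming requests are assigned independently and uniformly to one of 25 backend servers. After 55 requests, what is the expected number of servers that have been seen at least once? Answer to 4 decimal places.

For each server, P(seen in 55 requests) = 1 - (24/25)^55 = 0.89409.
By linearity of expectation, E[distinct seen] = 25·(1 - (24/25)^55) = 22.35237.

22.3524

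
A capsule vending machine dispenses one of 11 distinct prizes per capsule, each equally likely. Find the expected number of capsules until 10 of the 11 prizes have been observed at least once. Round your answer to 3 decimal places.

22.219

Going from k to k+1 distinct takes a geometric number of capsules with mean 11/(11-k).
Sum over k = 0,...,9: E = 11/11 + 11/10 + 11/9 + ... + 11/3 + 11/2 = 22.2187.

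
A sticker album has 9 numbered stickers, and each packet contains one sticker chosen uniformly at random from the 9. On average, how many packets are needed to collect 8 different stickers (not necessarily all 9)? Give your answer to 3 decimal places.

16.461

With k distinct stickers already seen, the next new one arrives after an expected 9/(9-k) packets.
Sum over k = 0,...,7: E = 9/9 + 9/8 + 9/7 + ... + 9/3 + 9/2 = 16.4607.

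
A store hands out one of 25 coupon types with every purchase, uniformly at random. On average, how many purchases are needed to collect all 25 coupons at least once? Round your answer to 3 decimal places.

Split into phases: going from k distinct to k+1 distinct takes on average 25/(25-k) purchases.
E[T] = 25/25 + 25/24 + 25/23 + ... + 25/2 + 25/1 = 25·H_{25}.
H_{25} = 3.8160, so E[T] = 95.3990.

95.399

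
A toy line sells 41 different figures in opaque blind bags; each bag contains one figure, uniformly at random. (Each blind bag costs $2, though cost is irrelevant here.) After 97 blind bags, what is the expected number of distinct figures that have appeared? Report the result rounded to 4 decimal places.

37.2626

For each figure, P(seen in 97 blind bags) = 1 - (40/41)^97 = 0.90884.
By linearity of expectation, E[distinct seen] = 41·(1 - (40/41)^97) = 37.26261.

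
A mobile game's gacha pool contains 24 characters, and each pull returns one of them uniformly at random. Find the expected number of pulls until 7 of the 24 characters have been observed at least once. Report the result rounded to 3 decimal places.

Going from k to k+1 distinct takes a geometric number of pulls with mean 24/(24-k).
Sum over k = 0,...,6: E = 24/24 + 24/23 + 24/22 + ... + 24/19 + 24/18 = 8.0737.

8.074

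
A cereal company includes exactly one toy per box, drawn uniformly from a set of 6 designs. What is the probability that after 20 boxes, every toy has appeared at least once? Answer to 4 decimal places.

0.8480

By inclusion–exclusion over which toys are missing,
P(all seen) = Σ_{j=0}^{6} (-1)^j C(6,j)((6-j)/6)^20
= 1.00000 - 0.15650 + 0.00451 - 0.00002 + 0.00000 - 0.00000 + 0.00000
= 0.84799.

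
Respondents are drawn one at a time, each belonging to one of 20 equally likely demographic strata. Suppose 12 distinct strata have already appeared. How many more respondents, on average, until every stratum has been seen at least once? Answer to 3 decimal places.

54.357

The wait to go from k to k+1 distinct strata is geometric with mean 20/(20-k).
Sum over k = 12,...,19: E = 20/8 + 20/7 + 20/6 + ... + 20/2 + 20/1 = 54.3571.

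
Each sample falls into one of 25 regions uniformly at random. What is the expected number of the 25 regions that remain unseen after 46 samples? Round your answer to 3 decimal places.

3.823

For each region, P(unseen after 46) = (24/25)^46 = 0.1529.
By linearity of expectation, E[unseen] = 25·(24/25)^46 = 3.8231.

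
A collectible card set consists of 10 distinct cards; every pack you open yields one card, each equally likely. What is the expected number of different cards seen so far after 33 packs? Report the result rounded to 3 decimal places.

For each card, P(seen in 33 packs) = 1 - (9/10)^33 = 0.9691.
By linearity of expectation, E[distinct seen] = 10·(1 - (9/10)^33) = 9.6910.

9.691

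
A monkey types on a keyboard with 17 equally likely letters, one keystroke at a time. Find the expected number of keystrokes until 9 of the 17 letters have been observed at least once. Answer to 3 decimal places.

12.269

With k distinct letters already seen, the next new one arrives after an expected 17/(17-k) keystrokes.
Sum over k = 0,...,8: E = 17/17 + 17/16 + 17/15 + ... + 17/10 + 17/9 = 12.2688.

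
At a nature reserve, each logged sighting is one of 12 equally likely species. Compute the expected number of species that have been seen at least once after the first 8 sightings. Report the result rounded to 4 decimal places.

For each species, P(seen in 8 sightings) = 1 - (11/12)^8 = 0.50147.
By linearity of expectation, E[distinct seen] = 12·(1 - (11/12)^8) = 6.01764.

6.0176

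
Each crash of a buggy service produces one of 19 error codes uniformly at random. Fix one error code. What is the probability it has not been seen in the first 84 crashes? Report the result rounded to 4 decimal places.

On each crash the fixed error code fails to appear with probability 18/19.
P(still missing after 84) = (18/19)^84 = 0.01066.

0.0107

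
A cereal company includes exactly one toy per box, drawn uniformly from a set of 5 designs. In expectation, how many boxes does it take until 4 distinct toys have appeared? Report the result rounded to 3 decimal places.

6.417

Going from k to k+1 distinct takes a geometric number of boxes with mean 5/(5-k).
Sum over k = 0,...,3: E = 5/5 + 5/4 + 5/3 + 5/2 = 6.4167.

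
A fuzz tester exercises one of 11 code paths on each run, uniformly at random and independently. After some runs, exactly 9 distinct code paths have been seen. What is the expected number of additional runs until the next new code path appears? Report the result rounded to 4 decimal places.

5.5000

Each run yields a new code path with probability (11-9)/11 = 2/11, so the wait is geometric with mean 11/2.
E = 11/2 = 5.50000.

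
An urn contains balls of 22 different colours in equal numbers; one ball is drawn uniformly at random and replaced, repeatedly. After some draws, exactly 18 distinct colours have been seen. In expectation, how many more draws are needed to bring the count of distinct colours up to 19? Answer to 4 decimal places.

5.5000

The wait to go from k to k+1 distinct colours is geometric with mean 22/(22-k).
Only the k = 18 term is needed: E = 22/4 = 5.50000.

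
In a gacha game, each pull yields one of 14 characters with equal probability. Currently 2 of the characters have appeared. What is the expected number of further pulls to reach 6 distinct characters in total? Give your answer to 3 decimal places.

5.395

With k distinct characters already seen, the next new one takes an expected 14/(14-k) pulls.
Sum over k = 2,...,5: E = 14/12 + 14/11 + 14/10 + 14/9 = 5.3949.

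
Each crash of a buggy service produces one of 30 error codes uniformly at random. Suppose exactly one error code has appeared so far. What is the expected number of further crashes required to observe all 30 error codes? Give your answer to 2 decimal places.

From k distinct to k+1 distinct takes on average 30/(30-k) crashes.
Sum over k = 1,...,29: E = 30/29 + 30/28 + 30/27 + ... + 30/2 + 30/1 = 118.850.

118.85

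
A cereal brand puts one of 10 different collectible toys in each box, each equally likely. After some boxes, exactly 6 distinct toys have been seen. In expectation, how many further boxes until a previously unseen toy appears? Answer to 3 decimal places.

2.500

Each box yields a new toy with probability (10-6)/10 = 4/10, so the wait is geometric with mean 10/4.
E = 10/4 = 2.5000.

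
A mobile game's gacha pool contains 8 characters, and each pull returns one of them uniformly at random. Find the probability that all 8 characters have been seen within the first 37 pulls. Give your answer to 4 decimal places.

By inclusion–exclusion over which characters are missing,
P(all seen) = Σ_{j=0}^{8} (-1)^j C(8,j)((8-j)/8)^37
= 1.00000 - 0.05720 + 0.00067 - 0.00000 + 0.00000 - 0.00000 + 0.00000 - 0.00000 + 0.00000
= 0.94347.

0.9435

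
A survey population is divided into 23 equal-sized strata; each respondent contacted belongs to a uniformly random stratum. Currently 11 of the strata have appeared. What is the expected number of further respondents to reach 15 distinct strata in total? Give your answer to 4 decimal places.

With k distinct strata already seen, the next new one takes an expected 23/(23-k) respondents.
Sum over k = 11,...,14: E = 23/12 + 23/11 + 23/10 + 23/9 = 8.86313.

8.8631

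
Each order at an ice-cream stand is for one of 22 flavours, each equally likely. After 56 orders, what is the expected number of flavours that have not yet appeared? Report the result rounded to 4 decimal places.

1.6257

For each flavour, P(unseen after 56) = (21/22)^56 = 0.07389.
By linearity of expectation, E[unseen] = 22·(21/22)^56 = 1.62567.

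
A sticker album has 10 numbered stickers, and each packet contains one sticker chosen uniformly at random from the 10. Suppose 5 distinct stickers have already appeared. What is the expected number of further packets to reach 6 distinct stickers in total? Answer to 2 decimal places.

2.00

The wait to go from k to k+1 distinct stickers is geometric with mean 10/(10-k).
Only the k = 5 term is needed: E = 10/5 = 2.000.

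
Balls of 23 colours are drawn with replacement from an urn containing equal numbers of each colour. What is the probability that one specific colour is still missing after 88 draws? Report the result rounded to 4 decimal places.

0.0200

On each draw the fixed colour fails to appear with probability 22/23.
P(still missing after 88) = (22/23)^88 = 0.02001.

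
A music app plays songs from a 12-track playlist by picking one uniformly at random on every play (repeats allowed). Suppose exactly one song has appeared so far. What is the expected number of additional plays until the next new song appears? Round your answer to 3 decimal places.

Each play yields a new song with probability (12-1)/12 = 11/12, so the wait is geometric with mean 12/11.
E = 12/11 = 1.0909.

1.091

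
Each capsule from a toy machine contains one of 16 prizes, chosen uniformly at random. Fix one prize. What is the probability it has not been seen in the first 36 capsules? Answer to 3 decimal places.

On each capsule the fixed prize fails to appear with probability 15/16.
P(still missing after 36) = (15/16)^36 = 0.0979.

0.098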